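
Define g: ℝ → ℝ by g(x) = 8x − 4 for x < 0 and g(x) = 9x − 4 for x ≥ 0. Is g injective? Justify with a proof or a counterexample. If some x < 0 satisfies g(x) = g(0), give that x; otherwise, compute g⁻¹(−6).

Both pieces are strictly increasing (slopes 8 and 9), so each is injective on its own interval.
The left piece maps (−∞, 0) onto (−∞, −4); the right piece maps [0, ∞) onto [−4, ∞).
These images are disjoint, so no value is attained by both pieces. Thus g is injective.
Because the two images are disjoint, no x < 0 has g(x) = g(0), so we compute g⁻¹(−6): −6 lies in (−∞, −4), so solve 8x − 4 = −6: x = (−6 + 4)/8 = −1/4.

-1/4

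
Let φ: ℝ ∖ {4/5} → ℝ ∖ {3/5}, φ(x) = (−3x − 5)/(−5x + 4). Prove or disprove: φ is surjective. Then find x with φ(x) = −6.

For any y ≠ 3/5, solving y(−5x + 4) = −3x − 5 for x gives a well-defined x ≠ 4/5. So φ is surjective.
Solving φ(x) = −6: cross-multiplying gives −3x − 5 = −6(−5x + 4), which rearranges to −33x = −19, so x = 19/33.

19/33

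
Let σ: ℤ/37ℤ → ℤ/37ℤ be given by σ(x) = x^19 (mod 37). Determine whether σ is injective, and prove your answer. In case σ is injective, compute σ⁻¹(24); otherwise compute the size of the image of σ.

Since 37 is prime, the nonzero elements of ℤ/37ℤ form a cyclic group of order 36.
As gcd(19, 36) = 1, raising to the 19th power is a bijection on this group: if x_1^19 ≡ x_2^19 then (x_1x_2^{−1})^19 = 1, and the only element of order dividing gcd(19, 36) = 1 is 1, so x_1 = x_2.
With σ(0) = 0 this makes σ injective on all of ℤ/37ℤ, hence bijective (finite equal-size domain and codomain). In particular σ is injective.
Since σ is injective, we find the preimage of 24. The inverse of x ↦ x^19 on (ℤ/37ℤ)^× is x ↦ x^19, because 19·19 = 361 = 10·36 + 1 ≡ 1 (mod 36) and x^{36} = 1 for x ≠ 0 (Fermat). So σ⁻¹(24) = 24^19 mod 37.
Repeated squaring mod 37: 24^1 ≡ 24, 24^2 ≡ 24² = 576 ≡ 21, 24^4 ≡ 21² = 441 ≡ 34, 24^8 ≡ 34² = 1156 ≡ 9, 24^16 ≡ 9² = 81 ≡ 7. Since 19 = 16 + 2 + 1, 24^19 ≡ 7·21·24: 7·21 = 147 ≡ 36, then 36·24 = 864 ≡ 13. So 24^19 ≡ 13 (mod 37).
Hence σ⁻¹(24) = 13.

13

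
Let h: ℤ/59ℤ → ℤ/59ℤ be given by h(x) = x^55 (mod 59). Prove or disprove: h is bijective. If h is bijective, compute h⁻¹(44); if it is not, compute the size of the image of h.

Since 59 is prime, the nonzero elements of ℤ/59ℤ form a cyclic group of order 58.
As gcd(55, 58) = 1, raising to the 55th power is a bijection on this group: if x_1^55 ≡ x_2^55 then (x_1x_2^{−1})^55 = 1, and the only element of order dividing gcd(55, 58) = 1 is 1, so x_1 = x_2.
With h(0) = 0 this makes h injective on all of ℤ/59ℤ, hence bijective (finite equal-size domain and codomain). In particular h is bijective.
Since h is bijective, we find the preimage of 44. The inverse of x ↦ x^55 on (ℤ/59ℤ)^× is x ↦ x^19, because 55·19 = 1045 = 18·58 + 1 ≡ 1 (mod 58) and x^{58} = 1 for x ≠ 0 (Fermat). So h⁻¹(44) = 44^19 mod 59.
Repeated squaring mod 59: 44^1 ≡ 44, 44^2 ≡ 44² = 1936 ≡ 48, 44^4 ≡ 48² = 2304 ≡ 3, 44^8 ≡ 3² = 9, 44^16 ≡ 9² = 81 ≡ 22. Since 19 = 16 + 2 + 1, 44^19 ≡ 22·48·44: 22·48 = 1056 ≡ 53, then 53·44 = 2332 ≡ 31. So 44^19 ≡ 31 (mod 59).
Hence h⁻¹(44) = 31.

31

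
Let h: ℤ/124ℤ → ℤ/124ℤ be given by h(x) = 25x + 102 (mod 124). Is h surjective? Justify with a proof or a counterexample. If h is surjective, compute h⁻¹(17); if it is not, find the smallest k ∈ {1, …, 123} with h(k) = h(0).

71

Since gcd(25, 124) = 1, 25 is invertible modulo 124. Euclid's algorithm: 124 = 4·25 + 24, 25 = 1·24 + 1; back-substituting gives 1 = 5·25 − 1·124, so 25⁻¹ ≡ 5 (mod 124).
Then y ↦ 5(y − 102) is a two-sided inverse to h, so every y ∈ ℤ/124ℤ has a preimage.
So h is surjective.
Since h is surjective, we compute h⁻¹(17): solve 25x + 102 ≡ 17 (mod 124), i.e. 25x ≡ 39 (mod 124).
Multiplying by 25⁻¹ = 5 gives x ≡ 5·39 = 195 = 1·124 + 71 ≡ 71 (mod 124).
Check: h(71) = 25·71 + 102 = 1877 = 15·124 + 17 ≡ 17 (mod 124).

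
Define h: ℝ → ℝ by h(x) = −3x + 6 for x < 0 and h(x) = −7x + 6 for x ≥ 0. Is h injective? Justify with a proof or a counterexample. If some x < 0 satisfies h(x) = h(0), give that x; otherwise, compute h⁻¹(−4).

10/7

Both pieces are strictly decreasing (slopes −3 and −7), so each is injective on its own interval.
The left piece maps (−∞, 0) onto (6, ∞); the right piece maps [0, ∞) onto (−∞, 6].
These images are disjoint, so no value is attained by both pieces. Therefore h is injective.
Because the two images are disjoint, no x < 0 has h(x) = h(0), so we compute h⁻¹(−4): −4 lies in (−∞, 6], so solve −7x + 6 = −4: x = (−4 − 6)/(−7) = 10/7.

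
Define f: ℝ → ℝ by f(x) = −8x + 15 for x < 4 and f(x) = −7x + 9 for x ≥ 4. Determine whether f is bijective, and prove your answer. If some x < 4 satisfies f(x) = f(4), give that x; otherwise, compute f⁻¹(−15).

15/4

Both pieces are strictly decreasing (slopes −8 and −7), so each is injective on its own interval.
The left piece maps (−∞, 4) onto (−17, ∞); the right piece maps [4, ∞) onto (−∞, −19].
The images leave a gap (−17 has no preimage), so f is not surjective, hence not bijective.
Because the two images are disjoint, no x < 4 has f(x) = f(4), so we compute f⁻¹(−15): −15 lies in (−17, ∞), so solve −8x + 15 = −15: x = (−15 − 15)/(−8) = 15/4.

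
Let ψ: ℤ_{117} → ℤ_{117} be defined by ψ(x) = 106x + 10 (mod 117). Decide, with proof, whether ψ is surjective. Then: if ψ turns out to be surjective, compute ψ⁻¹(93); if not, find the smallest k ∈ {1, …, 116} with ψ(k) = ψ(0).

Since gcd(106, 117) = 1, 106 is invertible modulo 117. Euclid's algorithm: 117 = 1·106 + 11, 106 = 9·11 + 7, 11 = 1·7 + 4, 7 = 1·4 + 3, 4 = 1·3 + 1; back-substituting gives 1 = 85·106 − 77·117, so 106⁻¹ ≡ 85 (mod 117).
For any y ∈ ℤ_{117}, x = 85(y − 10) mod 117 satisfies ψ(x) = 106·85(y − 10) + 10 ≡ y (since 106·85 ≡ 1 mod 117). So every y has a preimage.
Thus ψ is surjective.
Since ψ is surjective, we find ψ⁻¹(93): we need 106x ≡ 93 − 10 ≡ 83 (mod 117). Using 106⁻¹ = 85: x ≡ 85·83 = 7055 = 60·117 + 35, so x = 35.
Check: ψ(35) = 106·35 + 10 = 3720 = 31·117 + 93 ≡ 93 (mod 117).

35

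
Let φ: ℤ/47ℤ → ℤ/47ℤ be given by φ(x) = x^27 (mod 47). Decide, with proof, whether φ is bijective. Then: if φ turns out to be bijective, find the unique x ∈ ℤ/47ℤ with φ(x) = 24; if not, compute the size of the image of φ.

36

Since 47 is prime, the nonzero elements of ℤ/47ℤ form a cyclic group of order 46.
As gcd(27, 46) = 1, raising to the 27th power is a bijection on this group: if s^27 ≡ t^27 then (st^{−1})^27 = 1, and the only element of order dividing gcd(27, 46) = 1 is 1, so s = t.
With φ(0) = 0 this makes φ injective on all of ℤ/47ℤ, hence bijective (finite equal-size domain and codomain). In particular φ is bijective.
Since φ is bijective, we find the preimage of 24. The inverse of x ↦ x^27 on (ℤ/47ℤ)^× is x ↦ x^29, because 27·29 = 783 = 17·46 + 1 ≡ 1 (mod 46) and x^{46} = 1 for x ≠ 0 (Fermat). So φ⁻¹(24) = 24^29 mod 47.
Repeated squaring mod 47: 24^1 ≡ 24, 24^2 ≡ 24² = 576 ≡ 12, 24^4 ≡ 12² = 144 ≡ 3, 24^8 ≡ 3² = 9, 24^16 ≡ 9² = 81 ≡ 34. Since 29 = 16 + 8 + 4 + 1, 24^29 ≡ 34·9·3·24: 34·9 = 306 ≡ 24, then 24·3 = 72 ≡ 25, then 25·24 = 600 ≡ 36. So 24^29 ≡ 36 (mod 47).
Hence φ⁻¹(24) = 36.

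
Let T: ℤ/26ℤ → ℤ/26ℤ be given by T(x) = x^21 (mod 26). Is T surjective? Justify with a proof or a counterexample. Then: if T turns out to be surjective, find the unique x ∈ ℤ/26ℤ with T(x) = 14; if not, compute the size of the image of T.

10

T(1) = 1^21 = 1.
T(3): Repeated squaring mod 26: 3^1 ≡ 3, 3^2 ≡ 3² = 9, 3^4 ≡ 9² = 81 ≡ 3, 3^8 ≡ 3² = 9, 3^16 ≡ 9² = 81 ≡ 3. Since 21 = 16 + 4 + 1, 3^21 ≡ 3·3·3: 3·3 = 9, then 9·3 = 27 ≡ 1. So 3^21 ≡ 1 (mod 26).
So T(1) = T(3) = 1 while 1 ≠ 3, so T is not injective.
A non-injective map from the 26-element set ℤ/26ℤ to itself takes at most 25 distinct values, so it cannot be surjective. So T is not surjective.
Since T is not surjective, we determine |image(T)|. Computing x^21 mod 26 for each x (by repeated squaring, reducing mod 26 at every step), the values T(0), T(1), …, T(25) are: 0, 1, 18, 1, 12, 5, 18, 21, 8, 1, 12, 21, 12, 13, 14, 5, 14, 25, 18, 5, 8, 21, 14, 25, 8, 25.
The distinct values are {0, 1, 5, 8, 12, 13, 14, 18, 21, 25}; there are 10 of them.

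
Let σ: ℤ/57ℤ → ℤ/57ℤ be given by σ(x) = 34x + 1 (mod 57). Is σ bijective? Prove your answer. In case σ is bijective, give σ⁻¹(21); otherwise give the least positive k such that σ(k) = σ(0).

Recall: injectivity means: for all u, v in the domain, σ(u) = σ(v) implies u = v.
Suppose σ(u) = σ(v) in ℤ/57ℤ. Then 34u + 1 ≡ 34v + 1 (mod 57), thus 34(u − v) ≡ 0 (mod 57).
Since gcd(34, 57) = 1, 34 is invertible modulo 57, so u − v ≡ 0 (mod 57), i.e. u = v.
We now compute 34⁻¹ mod 57 explicitly. Euclid's algorithm: 57 = 1·34 + 23, 34 = 1·23 + 11, 23 = 2·11 + 1; back-substituting gives 1 = 52·34 − 31·57, so 34⁻¹ ≡ 52 (mod 57).
Then y ↦ 52(y − 1) is a two-sided inverse to σ, so every y ∈ ℤ/57ℤ has a preimage.
Hence σ is bijective.
Since σ is bijective, we find σ⁻¹(21): we need 34x ≡ 21 − 1 ≡ 20 (mod 57). Using 34⁻¹ = 52: x ≡ 52·20 = 1040 = 18·57 + 14, so x = 14.
Check: σ(14) = 34·14 + 1 = 477 = 8·57 + 21 ≡ 21 (mod 57).

14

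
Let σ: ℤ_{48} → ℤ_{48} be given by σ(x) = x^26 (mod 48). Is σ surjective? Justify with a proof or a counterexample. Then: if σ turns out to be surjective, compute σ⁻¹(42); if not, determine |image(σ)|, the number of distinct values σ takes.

6

σ(2): Repeated squaring mod 48: 2^1 ≡ 2, 2^2 ≡ 2² = 4, 2^4 ≡ 4² = 16, 2^8 ≡ 16² = 256 ≡ 16, 2^16 ≡ 16² = 256 ≡ 16. Since 26 = 16 + 8 + 2, 2^26 ≡ 16·16·4: 16·16 = 256 ≡ 16, then 16·4 = 64 ≡ 16. So 2^26 ≡ 16 (mod 48).
σ(4): Repeated squaring mod 48: 4^1 ≡ 4, 4^2 ≡ 4² = 16, 4^4 ≡ 16² = 256 ≡ 16, 4^8 ≡ 16² = 256 ≡ 16, 4^16 ≡ 16² = 256 ≡ 16. Since 26 = 16 + 8 + 2, 4^26 ≡ 16·16·16: 16·16 = 256 ≡ 16, then 16·16 = 256 ≡ 16. So 4^26 ≡ 16 (mod 48).
So σ(2) = σ(4) = 16 while 2 ≠ 4, so σ is not injective.
A non-injective map from the 48-element set ℤ_{48} to itself takes at most 47 distinct values, so it cannot be surjective. Thus σ is not surjective.
Since σ is not surjective, we determine |image(σ)|. Computing x^26 mod 48 for each x (by repeated squaring, reducing mod 48 at every step), the values σ(0), σ(1), …, σ(47) are: 0, 1, 16, 9, 16, 25, 0, 1, 16, 33, 16, 25, 0, 25, 16, 33, 16, 1, 0, 25, 16, 9, 16, 1, 0, 1, 16, 9, 16, 25, 0, 1, 16, 33, 16, 25, 0, 25, 16, 33, 16, 1, 0, 25, 16, 9, 16, 1.
The distinct values are {0, 1, 9, 16, 25, 33}; there are 6 of them.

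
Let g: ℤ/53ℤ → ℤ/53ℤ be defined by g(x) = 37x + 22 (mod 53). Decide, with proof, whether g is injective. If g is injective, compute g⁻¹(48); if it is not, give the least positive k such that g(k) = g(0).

By definition, g is injective if g(u) = g(v) implies u = v.
Suppose g(u) = g(v) in ℤ/53ℤ. Then 37u + 22 ≡ 37v + 22 (mod 53), so 37(u − v) ≡ 0 (mod 53).
Since gcd(37, 53) = 1, 37 is invertible modulo 53, hence u − v ≡ 0 (mod 53), i.e. u = v.
Hence g is injective.
We now compute 37⁻¹ mod 53 explicitly. Euclid's algorithm: 53 = 1·37 + 16, 37 = 2·16 + 5, 16 = 3·5 + 1; back-substituting gives 1 = 43·37 − 30·53, so 37⁻¹ ≡ 43 (mod 53).
Since g is injective, we compute g⁻¹(48): solve 37x + 22 ≡ 48 (mod 53), i.e. 37x ≡ 26 (mod 53).
Multiplying by 37⁻¹ = 43 gives x ≡ 43·26 = 1118 = 21·53 + 5 ≡ 5 (mod 53).
Check: g(5) = 37·5 + 22 = 207 = 3·53 + 48 ≡ 48 (mod 53).

5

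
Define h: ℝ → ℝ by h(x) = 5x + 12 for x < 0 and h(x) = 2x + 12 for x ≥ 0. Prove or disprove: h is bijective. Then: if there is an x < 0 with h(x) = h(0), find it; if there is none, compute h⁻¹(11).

-1/5

Both pieces are strictly increasing (slopes 5 and 2), so each is injective on its own interval.
The left piece maps (−∞, 0) onto (−∞, 12); the right piece maps [0, ∞) onto [12, ∞).
Since 12 = 12, the images partition ℝ: h is injective and surjective, hence bijective.
Because the two images are disjoint, no x < 0 has h(x) = h(0), so we compute h⁻¹(11): 11 lies in (−∞, 12), so solve 5x + 12 = 11: x = (11 − 12)/5 = −1/5.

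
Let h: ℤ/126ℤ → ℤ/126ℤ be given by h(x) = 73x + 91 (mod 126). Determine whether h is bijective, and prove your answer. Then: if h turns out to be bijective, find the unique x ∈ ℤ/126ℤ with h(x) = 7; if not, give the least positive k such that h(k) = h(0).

42

Recall that h is injective when h(s) = h(t) forces s = t.
If h(s) = h(t), then 73s ≡ 73t (mod 126). Because gcd(73, 126) = 1, we may cancel 73 to get s ≡ t (mod 126).
We now compute 73⁻¹ mod 126 explicitly. Euclid's algorithm: 126 = 1·73 + 53, 73 = 1·53 + 20, 53 = 2·20 + 13, 20 = 1·13 + 7, 13 = 1·7 + 6, 7 = 1·6 + 1; back-substituting gives 1 = 19·73 − 11·126, so 73⁻¹ ≡ 19 (mod 126).
Then y ↦ 19(y − 91) is a two-sided inverse to h, so every y ∈ ℤ/126ℤ has a preimage.
Thus h is bijective.
Since h is bijective, we find h⁻¹(7): we need 73x ≡ 7 − 91 ≡ 42 (mod 126). Using 73⁻¹ = 19: x ≡ 19·42 = 798 = 6·126 + 42, so x = 42.
Check: h(42) = 73·42 + 91 = 3157 = 25·126 + 7 ≡ 7 (mod 126).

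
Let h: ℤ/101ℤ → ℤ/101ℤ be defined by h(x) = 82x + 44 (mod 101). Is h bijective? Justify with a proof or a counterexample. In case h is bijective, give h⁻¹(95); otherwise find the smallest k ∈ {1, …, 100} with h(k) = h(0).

93

Suppose h(a) = h(b) in ℤ/101ℤ. Then 82a + 44 ≡ 82b + 44 (mod 101), so 82(a − b) ≡ 0 (mod 101).
Since gcd(82, 101) = 1, 82 is invertible modulo 101, thus a − b ≡ 0 (mod 101), i.e. a = b.
We now compute 82⁻¹ mod 101 explicitly. Euclid's algorithm: 101 = 1·82 + 19, 82 = 4·19 + 6, 19 = 3·6 + 1; back-substituting gives 1 = 85·82 − 69·101, so 82⁻¹ ≡ 85 (mod 101).
Then y ↦ 85(y − 44) is a two-sided inverse to h, so every y ∈ ℤ/101ℤ has a preimage.
Therefore h is bijective.
Since h is bijective, we find h⁻¹(95): we need 82x ≡ 95 − 44 ≡ 51 (mod 101). Using 82⁻¹ = 85: x ≡ 85·51 = 4335 = 42·101 + 93, so x = 93.
Check: h(93) = 82·93 + 44 = 7670 = 75·101 + 95 ≡ 95 (mod 101).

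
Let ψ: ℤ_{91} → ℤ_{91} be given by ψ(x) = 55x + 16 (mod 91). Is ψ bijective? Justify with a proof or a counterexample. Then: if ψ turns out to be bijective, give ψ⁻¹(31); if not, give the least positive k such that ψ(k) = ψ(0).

Suppose ψ(x_1) = ψ(x_2) in ℤ_{91}. Then 55x_1 + 16 ≡ 55x_2 + 16 (mod 91), so 55(x_1 − x_2) ≡ 0 (mod 91).
Since gcd(55, 91) = 1, 55 is invertible modulo 91, thus x_1 − x_2 ≡ 0 (mod 91), i.e. x_1 = x_2.
We now compute 55⁻¹ mod 91 explicitly. Euclid's algorithm: 91 = 1·55 + 36, 55 = 1·36 + 19, 36 = 1·19 + 17, 19 = 1·17 + 2, 17 = 8·2 + 1; back-substituting gives 1 = 48·55 − 29·91, so 55⁻¹ ≡ 48 (mod 91).
For any y ∈ ℤ_{91}, x = 48(y − 16) mod 91 satisfies ψ(x) = 55·48(y − 16) + 16 ≡ y (since 55·48 ≡ 1 mod 91). So every y has a preimage.
Therefore ψ is bijective.
Since ψ is bijective, we compute ψ⁻¹(31): solve 55x + 16 ≡ 31 (mod 91), i.e. 55x ≡ 15 (mod 91).
Multiplying by 55⁻¹ = 48 gives x ≡ 48·15 = 720 = 7·91 + 83 ≡ 83 (mod 91).
Check: ψ(83) = 55·83 + 16 = 4581 = 50·91 + 31 ≡ 31 (mod 91).

83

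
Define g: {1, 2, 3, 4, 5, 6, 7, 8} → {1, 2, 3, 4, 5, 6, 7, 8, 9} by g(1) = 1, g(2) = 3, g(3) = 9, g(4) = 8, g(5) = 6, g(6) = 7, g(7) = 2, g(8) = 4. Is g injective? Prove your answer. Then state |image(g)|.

8

The values g(1), …, g(8) are 1, 3, 9, 8, 6, 7, 2, 4 — all distinct.
So g(s) = g(t) only when s = t, and g is injective.
The image of g is {1, 2, 3, 4, 6, 7, 8, 9}, which has 8 elements.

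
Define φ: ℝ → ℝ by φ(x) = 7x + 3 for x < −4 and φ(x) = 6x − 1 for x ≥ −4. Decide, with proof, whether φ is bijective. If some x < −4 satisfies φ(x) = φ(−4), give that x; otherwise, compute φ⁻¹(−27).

-30/7

Both pieces are strictly increasing (slopes 7 and 6), so each is injective on its own interval.
The left piece maps (−∞, −4) onto (−∞, −25); the right piece maps [−4, ∞) onto [−25, ∞).
Since −25 = −25, the images partition ℝ: φ is injective and surjective, hence bijective.
Because the two images are disjoint, no x < −4 has φ(x) = φ(−4), so we compute φ⁻¹(−27): −27 lies in (−∞, −25), so solve 7x + 3 = −27: x = (−27 − 3)/7 = −30/7.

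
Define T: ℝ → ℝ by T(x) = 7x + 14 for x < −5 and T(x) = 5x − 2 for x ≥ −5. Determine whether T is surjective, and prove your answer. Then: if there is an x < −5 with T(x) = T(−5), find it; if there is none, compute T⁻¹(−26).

Both pieces are strictly increasing (slopes 7 and 5), so each is injective on its own interval.
The left piece maps (−∞, −5) onto (−∞, −21); the right piece maps [−5, ∞) onto [−27, ∞).
The union (−∞, −21) ∪ [−27, ∞) covers ℝ, so T is surjective.
For the follow-up: the images overlap, so an x < −5 with T(x) = T(−5) exists. T(−5) = −27; solving 7x + 14 = −27 for x < −5 gives x = (−27 − 14)/7 = −41/7.

-41/7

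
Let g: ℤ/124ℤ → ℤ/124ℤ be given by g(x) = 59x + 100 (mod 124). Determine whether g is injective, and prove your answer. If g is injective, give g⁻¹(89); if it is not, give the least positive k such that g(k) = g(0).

107

If g(s) = g(t), then 59s ≡ 59t (mod 124). Because gcd(59, 124) = 1, we may cancel 59 to get s ≡ t (mod 124).
Thus g is injective.
We now compute 59⁻¹ mod 124 explicitly. Euclid's algorithm: 124 = 2·59 + 6, 59 = 9·6 + 5, 6 = 1·5 + 1; back-substituting gives 1 = 103·59 − 49·124, so 59⁻¹ ≡ 103 (mod 124).
Since g is injective, we compute g⁻¹(89): solve 59x + 100 ≡ 89 (mod 124), i.e. 59x ≡ 113 (mod 124).
Multiplying by 59⁻¹ = 103 gives x ≡ 103·113 = 11639 = 93·124 + 107 ≡ 107 (mod 124).
Check: g(107) = 59·107 + 100 = 6413 = 51·124 + 89 ≡ 89 (mod 124).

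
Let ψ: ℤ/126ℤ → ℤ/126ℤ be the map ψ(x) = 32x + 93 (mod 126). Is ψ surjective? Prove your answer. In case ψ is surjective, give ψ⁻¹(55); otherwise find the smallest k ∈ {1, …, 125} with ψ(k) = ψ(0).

Since gcd(32, 126) = 2, we have 32x ≡ 0 (mod 2) for all x, so ψ(x) ≡ 1 (mod 2).
But 0 ≢ 1 (mod 2), so 0 ∈ ℤ/126ℤ has no preimage. Thus ψ is not surjective.
Since ψ is not surjective, we find the least positive k with ψ(k) = ψ(0): this means 32k ≡ 0 (mod 126), i.e. 126 ∣ 32k. Since gcd(32, 126) = 2, dividing through by 2 this holds exactly when 63 ∣ 16k, and as gcd(16, 63) = 1, exactly when 63 ∣ k.
The smallest positive such k is 63.

63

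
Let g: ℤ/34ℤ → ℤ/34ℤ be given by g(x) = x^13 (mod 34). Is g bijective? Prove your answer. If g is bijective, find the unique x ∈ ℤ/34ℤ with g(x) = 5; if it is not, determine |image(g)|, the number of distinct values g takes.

Computing x^13 mod 34 for each x (by repeated squaring, reducing mod 34 at every step), the values g(0), g(1), …, g(33) are: 0, 1, 32, 29, 4, 3, 10, 23, 26, 25, 28, 7, 14, 13, 22, 19, 16, 17, 18, 15, 12, 21, 20, 27, 6, 9, 8, 11, 24, 31, 30, 5, 2, 33.
Every element of ℤ/34ℤ appears exactly once in this list, so g is a bijection, and in particular bijective.
Since g is bijective, we read off the preimage of 5 from the same table: g(31) = 5, so g⁻¹(5) = 31.

31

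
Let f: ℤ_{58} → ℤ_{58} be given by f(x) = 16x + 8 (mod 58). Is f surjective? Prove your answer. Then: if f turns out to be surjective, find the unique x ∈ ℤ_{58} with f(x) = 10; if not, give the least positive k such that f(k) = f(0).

29

Since gcd(16, 58) = 2, we have 16x ≡ 0 (mod 2) for all x, so f(x) ≡ 0 (mod 2).
But 1 ≢ 0 (mod 2), so 1 ∈ ℤ_{58} has no preimage. Therefore f is not surjective.
Since f is not surjective, we find the least positive k with f(k) = f(0): this means 16k ≡ 0 (mod 58), i.e. 58 ∣ 16k. Since gcd(16, 58) = 2, dividing through by 2 this holds exactly when 29 ∣ 8k, and as gcd(8, 29) = 1, exactly when 29 ∣ k.
The smallest positive such k is 29.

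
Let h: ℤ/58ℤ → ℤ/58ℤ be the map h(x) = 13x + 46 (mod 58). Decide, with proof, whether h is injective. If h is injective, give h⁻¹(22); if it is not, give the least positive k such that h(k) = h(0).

16

Recall: injectivity means: for all u, v in the domain, h(u) = h(v) implies u = v.
Suppose h(u) = h(v) in ℤ/58ℤ. Then 13u + 46 ≡ 13v + 46 (mod 58), hence 13(u − v) ≡ 0 (mod 58).
Since gcd(13, 58) = 1, 13 is invertible modulo 58, so u − v ≡ 0 (mod 58), i.e. u = v.
Thus h is injective.
We now compute 13⁻¹ mod 58 explicitly. Euclid's algorithm: 58 = 4·13 + 6, 13 = 2·6 + 1; back-substituting gives 1 = 9·13 − 2·58, so 13⁻¹ ≡ 9 (mod 58).
Since h is injective, we compute h⁻¹(22): solve 13x + 46 ≡ 22 (mod 58), i.e. 13x ≡ 34 (mod 58).
Multiplying by 13⁻¹ = 9 gives x ≡ 9·34 = 306 = 5·58 + 16 ≡ 16 (mod 58).
Check: h(16) = 13·16 + 46 = 254 = 4·58 + 22 ≡ 22 (mod 58).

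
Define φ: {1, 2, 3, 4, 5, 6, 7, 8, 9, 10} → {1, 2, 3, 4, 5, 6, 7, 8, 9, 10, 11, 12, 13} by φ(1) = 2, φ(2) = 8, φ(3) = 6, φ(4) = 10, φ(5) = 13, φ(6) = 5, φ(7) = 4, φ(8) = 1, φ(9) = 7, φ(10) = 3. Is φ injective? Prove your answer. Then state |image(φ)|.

10

The values φ(1), …, φ(10) are 2, 8, 6, 10, 13, 5, 4, 1, 7, 3 — all distinct.
So φ(a) = φ(b) only when a = b, and φ is injective.
The image of φ is {1, 2, 3, 4, 5, 6, 7, 8, 10, 13}, which has 10 elements.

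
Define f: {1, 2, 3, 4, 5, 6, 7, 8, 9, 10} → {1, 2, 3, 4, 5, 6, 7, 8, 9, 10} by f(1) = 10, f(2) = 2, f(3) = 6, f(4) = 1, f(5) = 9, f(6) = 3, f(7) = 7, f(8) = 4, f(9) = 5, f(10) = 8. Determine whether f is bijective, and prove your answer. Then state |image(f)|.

The values 10, 2, 6, 1, 9, 3, 7, 4, 5, 8 are a permutation of {1, 2, 3, 4, 5, 6, 7, 8, 9, 10}: each element appears exactly once.
So f is injective and surjective, hence bijective.
The image of f is {1, 2, 3, 4, 5, 6, 7, 8, 9, 10}, which has 10 elements.

10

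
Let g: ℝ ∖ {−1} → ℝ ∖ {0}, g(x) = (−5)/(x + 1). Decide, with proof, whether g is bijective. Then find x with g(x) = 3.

-8/3

Suppose g(a) = g(b). Cross-multiplying: (−5)(b + 1) = (−5)(a + 1).
Expanding both sides and cancelling the symmetric terms leaves 5·(a − b) = 0. Since 5 ≠ 0, a = b. Thus g is injective.
For any y ≠ 0, solving y(x + 1) = −5 for x gives a well-defined x ≠ −1. So g is surjective.
Therefore g is bijective.
Solving g(x) = 3: cross-multiplying gives −5 = 3(x + 1), which rearranges to −3x = 8, so x = −8/3.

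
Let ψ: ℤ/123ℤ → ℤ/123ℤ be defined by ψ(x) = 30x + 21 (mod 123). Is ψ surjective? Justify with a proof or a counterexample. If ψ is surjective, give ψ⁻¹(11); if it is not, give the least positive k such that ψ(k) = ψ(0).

Since gcd(30, 123) = 3, we have 30x ≡ 0 (mod 3) for all x, so ψ(x) ≡ 0 (mod 3).
But 1 ≢ 0 (mod 3), so 1 ∈ ℤ/123ℤ has no preimage. So ψ is not surjective.
Since ψ is not surjective, we find the least positive k with ψ(k) = ψ(0): this means 30k ≡ 0 (mod 123), i.e. 123 ∣ 30k. Since gcd(30, 123) = 3, dividing through by 3 this holds exactly when 41 ∣ 10k, and as gcd(10, 41) = 1, exactly when 41 ∣ k.
The smallest positive such k is 41.

41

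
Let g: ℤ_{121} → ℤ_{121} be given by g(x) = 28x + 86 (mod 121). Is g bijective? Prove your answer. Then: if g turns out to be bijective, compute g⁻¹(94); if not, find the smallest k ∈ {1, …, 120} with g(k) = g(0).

If g(s) = g(t), then 28s ≡ 28t (mod 121). Because gcd(28, 121) = 1, we may cancel 28 to get s ≡ t (mod 121).
We now compute 28⁻¹ mod 121 explicitly. Euclid's algorithm: 121 = 4·28 + 9, 28 = 3·9 + 1; back-substituting gives 1 = 13·28 − 3·121, so 28⁻¹ ≡ 13 (mod 121).
For any y ∈ ℤ_{121}, x = 13(y − 86) mod 121 satisfies g(x) = 28·13(y − 86) + 86 ≡ y (since 28·13 ≡ 1 mod 121). So every y has a preimage.
Hence g is bijective.
Since g is bijective, we compute g⁻¹(94): solve 28x + 86 ≡ 94 (mod 121), i.e. 28x ≡ 8 (mod 121).
Multiplying by 28⁻¹ = 13 gives x ≡ 13·8 = 104 ≡ 104 (mod 121).
Check: g(104) = 28·104 + 86 = 2998 = 24·121 + 94 ≡ 94 (mod 121).

104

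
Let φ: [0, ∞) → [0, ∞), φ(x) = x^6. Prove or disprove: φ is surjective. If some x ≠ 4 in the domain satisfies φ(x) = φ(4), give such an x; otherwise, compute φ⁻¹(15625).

For any y ∈ [0, ∞), x = y^{1/6} ∈ [0, ∞) gives φ(x) = y, so φ is surjective.
Since x ↦ x^6 is strictly increasing on [0, ∞), it is injective there, so no x ≠ 4 in the domain has φ(x) = φ(4). We therefore compute φ⁻¹(15625) = 15625^{1/6} = 5 (indeed 5^6 = 15625).

5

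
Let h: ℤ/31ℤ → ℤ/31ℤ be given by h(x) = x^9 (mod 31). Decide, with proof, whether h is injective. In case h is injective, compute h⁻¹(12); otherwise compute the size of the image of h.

11

h(1) = 1^9 = 1.
h(5): Repeated squaring mod 31: 5^1 ≡ 5, 5^2 ≡ 5² = 25, 5^4 ≡ 25² = 625 ≡ 5, 5^8 ≡ 5² = 25. Since 9 = 8 + 1, 5^9 ≡ 25·5: 25·5 = 125 ≡ 1. So 5^9 ≡ 1 (mod 31).
So h(1) = h(5) = 1 while 1 ≠ 5, so h is not injective.
Since h is not injective, we determine |image(h)|. Computing x^9 mod 31 for each x (by repeated squaring, reducing mod 31 at every step), the values h(0), h(1), …, h(30) are: 0, 1, 16, 29, 8, 1, 30, 8, 4, 4, 16, 23, 15, 29, 4, 29, 2, 27, 2, 16, 8, 15, 27, 27, 23, 1, 30, 23, 2, 15, 30.
The distinct values are {0, 1, 2, 4, 8, 15, 16, 23, 27, 29, 30}; there are 11 of them.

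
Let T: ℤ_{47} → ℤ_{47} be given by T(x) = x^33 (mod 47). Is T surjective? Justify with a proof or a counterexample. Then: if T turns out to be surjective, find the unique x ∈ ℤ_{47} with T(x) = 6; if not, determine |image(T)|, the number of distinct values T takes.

Since 47 is prime, the nonzero elements of ℤ_{47} form a cyclic group of order 46.
As gcd(33, 46) = 1, raising to the 33rd power is a bijection on this group: if a^33 ≡ b^33 then (ab^{−1})^33 = 1, and the only element of order dividing gcd(33, 46) = 1 is 1, so a = b.
With T(0) = 0 this makes T injective on all of ℤ_{47}, hence bijective (finite equal-size domain and codomain). In particular T is surjective.
Since T is surjective, we find the preimage of 6. The inverse of x ↦ x^33 on (ℤ_{47})^× is x ↦ x^7, because 33·7 = 231 = 5·46 + 1 ≡ 1 (mod 46) and x^{46} = 1 for x ≠ 0 (Fermat). So T⁻¹(6) = 6^7 mod 47.
Repeated squaring mod 47: 6^1 ≡ 6, 6^2 ≡ 6² = 36, 6^4 ≡ 36² = 1296 ≡ 27. Since 7 = 4 + 2 + 1, 6^7 ≡ 27·36·6: 27·36 = 972 ≡ 32, then 32·6 = 192 ≡ 4. So 6^7 ≡ 4 (mod 47).
Hence T⁻¹(6) = 4.

4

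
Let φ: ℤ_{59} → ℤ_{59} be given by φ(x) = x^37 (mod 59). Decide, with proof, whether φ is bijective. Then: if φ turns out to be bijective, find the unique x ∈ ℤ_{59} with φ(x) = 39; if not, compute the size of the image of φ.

Since 59 is prime, the nonzero elements of ℤ_{59} form a cyclic group of order 58.
As gcd(37, 58) = 1, raising to the 37th power is a bijection on this group: if u^37 ≡ v^37 then (uv^{−1})^37 = 1, and the only element of order dividing gcd(37, 58) = 1 is 1, so u = v.
With φ(0) = 0 this makes φ injective on all of ℤ_{59}, hence bijective (finite equal-size domain and codomain). In particular φ is bijective.
Since φ is bijective, we find the preimage of 39. The inverse of x ↦ x^37 on (ℤ_{59})^× is x ↦ x^11, because 37·11 = 407 = 7·58 + 1 ≡ 1 (mod 58) and x^{58} = 1 for x ≠ 0 (Fermat). So φ⁻¹(39) = 39^11 mod 59.
Repeated squaring mod 59: 39^1 ≡ 39, 39^2 ≡ 39² = 1521 ≡ 46, 39^4 ≡ 46² = 2116 ≡ 51, 39^8 ≡ 51² = 2601 ≡ 5. Since 11 = 8 + 2 + 1, 39^11 ≡ 5·46·39: 5·46 = 230 ≡ 53, then 53·39 = 2067 ≡ 2. So 39^11 ≡ 2 (mod 59).
Hence φ⁻¹(39) = 2.

2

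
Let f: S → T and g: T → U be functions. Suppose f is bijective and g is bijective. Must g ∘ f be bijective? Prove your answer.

Injectivity: if g(f(a)) = g(f(b)) then f(a) = f(b) (g injective) so a = b (f injective).
Surjectivity: for c ∈ U pick b with g(b) = c, then a with f(a) = b; then (g ∘ f)(a) = c.
So g ∘ f is bijective.

bijective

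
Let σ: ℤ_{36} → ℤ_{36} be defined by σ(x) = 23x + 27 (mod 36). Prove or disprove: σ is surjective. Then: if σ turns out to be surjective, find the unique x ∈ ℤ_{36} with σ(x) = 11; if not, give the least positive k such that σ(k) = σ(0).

4

By definition, surjectivity means every element of the codomain has a preimage under σ.
Since gcd(23, 36) = 1, 23 is invertible modulo 36. Euclid's algorithm: 36 = 1·23 + 13, 23 = 1·13 + 10, 13 = 1·10 + 3, 10 = 3·3 + 1; back-substituting gives 1 = 11·23 − 7·36, so 23⁻¹ ≡ 11 (mod 36).
For any y ∈ ℤ_{36}, x = 11(y − 27) mod 36 satisfies σ(x) = 23·11(y − 27) + 27 ≡ y (since 23·11 ≡ 1 mod 36). So every y has a preimage.
Hence σ is surjective.
Since σ is surjective, we compute σ⁻¹(11): solve 23x + 27 ≡ 11 (mod 36), i.e. 23x ≡ 20 (mod 36).
Multiplying by 23⁻¹ = 11 gives x ≡ 11·20 = 220 = 6·36 + 4 ≡ 4 (mod 36).
Check: σ(4) = 23·4 + 27 = 119 = 3·36 + 11 ≡ 11 (mod 36).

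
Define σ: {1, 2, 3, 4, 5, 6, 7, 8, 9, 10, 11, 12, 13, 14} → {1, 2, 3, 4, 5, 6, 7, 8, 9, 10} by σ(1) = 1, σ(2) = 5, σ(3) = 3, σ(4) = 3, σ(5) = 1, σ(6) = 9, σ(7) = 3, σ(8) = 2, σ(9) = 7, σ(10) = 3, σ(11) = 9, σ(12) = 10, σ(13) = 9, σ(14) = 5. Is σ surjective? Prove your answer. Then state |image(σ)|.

7

No element maps to 4, so σ is not surjective.
The image of σ is {1, 2, 3, 5, 7, 9, 10}, which has 7 elements.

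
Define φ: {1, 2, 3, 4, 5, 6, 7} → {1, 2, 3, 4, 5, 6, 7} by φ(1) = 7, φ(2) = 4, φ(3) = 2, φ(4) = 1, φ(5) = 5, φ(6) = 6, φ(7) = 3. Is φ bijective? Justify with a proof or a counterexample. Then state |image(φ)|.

7

The values 7, 4, 2, 1, 5, 6, 3 are a permutation of {1, 2, 3, 4, 5, 6, 7}: each element appears exactly once.
So φ is injective and surjective, hence bijective.
The image of φ is {1, 2, 3, 4, 5, 6, 7}, which has 7 elements.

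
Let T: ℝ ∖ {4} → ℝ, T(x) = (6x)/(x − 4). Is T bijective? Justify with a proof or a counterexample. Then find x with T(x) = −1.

If T(x) = 6, cross-multiplying gives 1(6x) = 6(x − 4), which simplifies to 0 = −24 — false.  So 6 has no preimage and T is not surjective.
Therefore T is not bijective.
Solving T(x) = −1: cross-multiplying gives 6x = −1(x − 4), which rearranges to 7x = 4, so x = 4/7.

4/7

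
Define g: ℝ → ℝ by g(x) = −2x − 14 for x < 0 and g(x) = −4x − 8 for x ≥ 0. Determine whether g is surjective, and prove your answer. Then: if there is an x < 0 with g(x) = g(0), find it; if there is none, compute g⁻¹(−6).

-3

Both pieces are strictly decreasing (slopes −2 and −4), so each is injective on its own interval.
The left piece maps (−∞, 0) onto (−14, ∞); the right piece maps [0, ∞) onto (−∞, −8].
The union (−14, ∞) ∪ (−∞, −8] covers ℝ, so g is surjective.
For the follow-up: the images overlap, so an x < 0 with g(x) = g(0) exists. g(0) = −8; solving −2x − 14 = −8 for x < 0 gives x = (−8 + 14)/(−2) = −3.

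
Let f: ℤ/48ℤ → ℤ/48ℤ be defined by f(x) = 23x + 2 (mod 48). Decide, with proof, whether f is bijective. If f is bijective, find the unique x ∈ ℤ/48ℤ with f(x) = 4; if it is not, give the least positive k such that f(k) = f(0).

46

If f(s) = f(t), then 23s ≡ 23t (mod 48). Because gcd(23, 48) = 1, we may cancel 23 to get s ≡ t (mod 48).
We now compute 23⁻¹ mod 48 explicitly. Euclid's algorithm: 48 = 2·23 + 2, 23 = 11·2 + 1; back-substituting gives 1 = 23·23 − 11·48, so 23⁻¹ ≡ 23 (mod 48).
For any y ∈ ℤ/48ℤ, x = 23(y − 2) mod 48 satisfies f(x) = 23·23(y − 2) + 2 ≡ y (since 23·23 ≡ 1 mod 48). So every y has a preimage.
Therefore f is bijective.
Since f is bijective, we compute f⁻¹(4): solve 23x + 2 ≡ 4 (mod 48), i.e. 23x ≡ 2 (mod 48).
Multiplying by 23⁻¹ = 23 gives x ≡ 23·2 = 46 ≡ 46 (mod 48).
Check: f(46) = 23·46 + 2 = 1060 = 22·48 + 4 ≡ 4 (mod 48).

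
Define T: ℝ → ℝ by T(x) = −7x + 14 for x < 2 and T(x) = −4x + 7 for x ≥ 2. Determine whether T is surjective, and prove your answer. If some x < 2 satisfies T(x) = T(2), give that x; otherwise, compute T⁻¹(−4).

Both pieces are strictly decreasing (slopes −7 and −4), so each is injective on its own interval.
The left piece maps (−∞, 2) onto (0, ∞); the right piece maps [2, ∞) onto (−∞, −1].
The union (0, ∞) ∪ (−∞, −1] omits the interval between 0 and −1; in particular 0 has no preimage. So T is not surjective.
Because the two images are disjoint, no x < 2 has T(x) = T(2), so we compute T⁻¹(−4): −4 lies in (−∞, −1], so solve −4x + 7 = −4: x = (−4 − 7)/(−4) = 11/4.

11/4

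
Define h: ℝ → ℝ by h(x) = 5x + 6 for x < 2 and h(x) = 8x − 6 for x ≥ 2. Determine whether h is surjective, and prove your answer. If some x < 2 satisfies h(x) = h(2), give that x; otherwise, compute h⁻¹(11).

4/5

Both pieces are strictly increasing (slopes 5 and 8), so each is injective on its own interval.
The left piece maps (−∞, 2) onto (−∞, 16); the right piece maps [2, ∞) onto [10, ∞).
The union (−∞, 16) ∪ [10, ∞) covers ℝ, so h is surjective.
For the follow-up: the images overlap, so an x < 2 with h(x) = h(2) exists. h(2) = 10; solving 5x + 6 = 10 for x < 2 gives x = (10 − 6)/5 = 4/5.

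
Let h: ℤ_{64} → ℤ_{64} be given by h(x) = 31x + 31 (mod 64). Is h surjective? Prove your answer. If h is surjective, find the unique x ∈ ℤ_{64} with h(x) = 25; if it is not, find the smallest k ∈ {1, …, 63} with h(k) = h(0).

Since gcd(31, 64) = 1, 31 is invertible modulo 64. Euclid's algorithm: 64 = 2·31 + 2, 31 = 15·2 + 1; back-substituting gives 1 = 31·31 − 15·64, so 31⁻¹ ≡ 31 (mod 64).
Then y ↦ 31(y − 31) is a two-sided inverse to h, so every y ∈ ℤ_{64} has a preimage.
So h is surjective.
Since h is surjective, we find h⁻¹(25): we need 31x ≡ 25 − 31 ≡ 58 (mod 64). Using 31⁻¹ = 31: x ≡ 31·58 = 1798 = 28·64 + 6, so x = 6.
Check: h(6) = 31·6 + 31 = 217 = 3·64 + 25 ≡ 25 (mod 64).

6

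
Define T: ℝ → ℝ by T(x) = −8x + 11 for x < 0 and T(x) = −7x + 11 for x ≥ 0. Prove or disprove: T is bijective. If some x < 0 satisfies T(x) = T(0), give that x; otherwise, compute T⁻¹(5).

Both pieces are strictly decreasing (slopes −8 and −7), so each is injective on its own interval.
The left piece maps (−∞, 0) onto (11, ∞); the right piece maps [0, ∞) onto (−∞, 11].
Since 11 = 11, the images partition ℝ: T is injective and surjective, hence bijective.
Because the two images are disjoint, no x < 0 has T(x) = T(0), so we compute T⁻¹(5): 5 lies in (−∞, 11], so solve −7x + 11 = 5: x = (5 − 11)/(−7) = 6/7.

6/7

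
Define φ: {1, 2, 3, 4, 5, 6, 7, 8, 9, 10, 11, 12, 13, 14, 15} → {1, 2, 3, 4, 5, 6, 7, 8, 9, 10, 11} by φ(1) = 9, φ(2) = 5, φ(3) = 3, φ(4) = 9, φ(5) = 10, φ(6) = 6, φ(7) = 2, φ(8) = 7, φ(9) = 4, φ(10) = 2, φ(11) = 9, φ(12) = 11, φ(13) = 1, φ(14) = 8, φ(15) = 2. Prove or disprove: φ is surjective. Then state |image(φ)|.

11

Every element of the codomain has a preimage: 1 = φ(13), 2 = φ(7), 3 = φ(3), 4 = φ(9), 5 = φ(2), 6 = φ(6), 7 = φ(8), 8 = φ(14), 9 = φ(1), 10 = φ(5), 11 = φ(12).
So φ is surjective.
The image of φ is {1, 2, 3, 4, 5, 6, 7, 8, 9, 10, 11}, which has 11 elements.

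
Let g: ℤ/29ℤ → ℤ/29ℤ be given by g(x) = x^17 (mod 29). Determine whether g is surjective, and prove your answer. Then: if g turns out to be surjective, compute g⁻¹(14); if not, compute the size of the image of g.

19

Since 29 is prime, the nonzero elements of ℤ/29ℤ form a cyclic group of order 28.
As gcd(17, 28) = 1, raising to the 17th power is a bijection on this group: if x_1^17 ≡ x_2^17 then (x_1x_2^{−1})^17 = 1, and the only element of order dividing gcd(17, 28) = 1 is 1, so x_1 = x_2.
With g(0) = 0 this makes g injective on all of ℤ/29ℤ, hence bijective (finite equal-size domain and codomain). In particular g is surjective.
Since g is surjective, we find the preimage of 14. The inverse of x ↦ x^17 on (ℤ/29ℤ)^× is x ↦ x^5, because 17·5 = 85 = 3·28 + 1 ≡ 1 (mod 28) and x^{28} = 1 for x ≠ 0 (Fermat). So g⁻¹(14) = 14^5 mod 29.
Repeated squaring mod 29: 14^1 ≡ 14, 14^2 ≡ 14² = 196 ≡ 22, 14^4 ≡ 22² = 484 ≡ 20. Since 5 = 4 + 1, 14^5 ≡ 20·14: 20·14 = 280 ≡ 19. So 14^5 ≡ 19 (mod 29).
Hence g⁻¹(14) = 19.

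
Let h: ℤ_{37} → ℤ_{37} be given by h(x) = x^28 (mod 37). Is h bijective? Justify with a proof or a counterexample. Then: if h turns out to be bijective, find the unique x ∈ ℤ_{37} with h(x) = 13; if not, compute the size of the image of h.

10

h(1) = 1^28 = 1.
h(6): Repeated squaring mod 37: 6^1 ≡ 6, 6^2 ≡ 6² = 36, 6^4 ≡ 36² = 1296 ≡ 1, 6^8 ≡ 1² = 1, 6^16 ≡ 1² = 1. Since 28 = 16 + 8 + 4, 6^28 ≡ 1·1·1: 1·1 = 1, then 1·1 = 1. So 6^28 ≡ 1 (mod 37).
So h(1) = h(6) = 1 while 1 ≠ 6, thus h is not injective, hence not bijective.
Since h is not bijective, we determine |image(h)|. Computing x^28 mod 37 for each x (by repeated squaring, reducing mod 37 at every step), the values h(0), h(1), …, h(36) are: 0, 1, 12, 34, 33, 7, 1, 7, 26, 9, 10, 26, 12, 33, 10, 16, 16, 9, 34, 34, 9, 16, 16, 10, 33, 12, 26, 10, 9, 26, 7, 1, 7, 33, 34, 12, 1.
The distinct values are {0, 1, 7, 9, 10, 12, 16, 26, 33, 34}; there are 10 of them.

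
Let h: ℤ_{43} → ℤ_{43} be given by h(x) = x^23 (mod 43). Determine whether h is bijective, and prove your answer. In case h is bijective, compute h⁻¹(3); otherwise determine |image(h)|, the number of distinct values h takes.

Since 43 is prime, the nonzero elements of ℤ_{43} form a cyclic group of order 42.
As gcd(23, 42) = 1, raising to the 23rd power is a bijection on this group: if u^23 ≡ v^23 then (uv^{−1})^23 = 1, and the only element of order dividing gcd(23, 42) = 1 is 1, so u = v.
With h(0) = 0 this makes h injective on all of ℤ_{43}, hence bijective (finite equal-size domain and codomain). In particular h is bijective.
Since h is bijective, we find the preimage of 3. The inverse of x ↦ x^23 on (ℤ_{43})^× is x ↦ x^11, because 23·11 = 253 = 6·42 + 1 ≡ 1 (mod 42) and x^{42} = 1 for x ≠ 0 (Fermat). So h⁻¹(3) = 3^11 mod 43.
Repeated squaring mod 43: 3^1 ≡ 3, 3^2 ≡ 3² = 9, 3^4 ≡ 9² = 81 ≡ 38, 3^8 ≡ 38² = 1444 ≡ 25. Since 11 = 8 + 2 + 1, 3^11 ≡ 25·9·3: 25·9 = 225 ≡ 10, then 10·3 = 30. So 3^11 ≡ 30 (mod 43).
Hence h⁻¹(3) = 30.

30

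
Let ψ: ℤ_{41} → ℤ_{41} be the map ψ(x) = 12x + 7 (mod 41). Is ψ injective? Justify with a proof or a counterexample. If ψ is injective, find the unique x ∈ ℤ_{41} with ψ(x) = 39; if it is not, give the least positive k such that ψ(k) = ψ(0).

Recall: injectivity means: for all x_1, x_2 in the domain, ψ(x_1) = ψ(x_2) implies x_1 = x_2.
Suppose ψ(x_1) = ψ(x_2) in ℤ_{41}. Then 12x_1 + 7 ≡ 12x_2 + 7 (mod 41), therefore 12(x_1 − x_2) ≡ 0 (mod 41).
Since gcd(12, 41) = 1, 12 is invertible modulo 41, so x_1 − x_2 ≡ 0 (mod 41), i.e. x_1 = x_2.
Therefore ψ is injective.
We now compute 12⁻¹ mod 41 explicitly. Euclid's algorithm: 41 = 3·12 + 5, 12 = 2·5 + 2, 5 = 2·2 + 1; back-substituting gives 1 = 24·12 − 7·41, so 12⁻¹ ≡ 24 (mod 41).
Since ψ is injective, we find ψ⁻¹(39): we need 12x ≡ 39 − 7 ≡ 32 (mod 41). Using 12⁻¹ = 24: x ≡ 24·32 = 768 = 18·41 + 30, so x = 30.
Check: ψ(30) = 12·30 + 7 = 367 = 8·41 + 39 ≡ 39 (mod 41).

30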